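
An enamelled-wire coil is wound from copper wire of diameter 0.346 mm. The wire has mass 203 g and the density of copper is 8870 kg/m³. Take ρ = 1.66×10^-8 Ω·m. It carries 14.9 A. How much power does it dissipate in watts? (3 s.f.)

A = π(d/2)² = π(1.7300e-04 m)² = 9.4025e-08 m²
L = m/(density·A) = 0.203/(8870×9.4025e-08) = 243.4 m
R = ρL/A = (1.66×10^-8)(243.4)/(9.4025e-08) = 42.97 Ω
P = I²R = (14.9)² × 42.97 = 9540 W

9540 W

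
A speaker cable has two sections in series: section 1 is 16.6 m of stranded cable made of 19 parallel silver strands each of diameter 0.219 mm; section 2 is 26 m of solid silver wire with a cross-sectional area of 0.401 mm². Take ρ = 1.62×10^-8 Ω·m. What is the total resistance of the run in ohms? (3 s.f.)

1.43 Ω

Section 1: A_strand = π(1.0950e-04)² = 3.767e-08 m²; R₁ = ρL/(N·A_s) = (1.62×10^-8)(16.6)/(19×3.767e-08) = 0.3757 Ω
Section 2: A = 0.401 mm² = 4.010e-07 m²
R₂ = (1.62×10^-8)(26)/(4.010e-07) = 1.05 Ω
R = R₁ + R₂ = 1.43 Ω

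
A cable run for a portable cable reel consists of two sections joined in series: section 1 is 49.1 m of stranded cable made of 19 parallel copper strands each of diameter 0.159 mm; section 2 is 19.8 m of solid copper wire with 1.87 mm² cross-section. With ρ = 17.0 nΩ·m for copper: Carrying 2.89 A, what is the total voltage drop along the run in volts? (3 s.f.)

6.91 V

ρ = 17.0 nΩ·m = 1.70×10^-8 Ω·m
Section 1: A_strand = π(7.9500e-05)² = 1.986e-08 m²; R₁ = ρL/(N·A_s) = (1.70×10^-8)(49.1)/(19×1.986e-08) = 2.213 Ω
Section 2: A = 1.87 mm² = 1.870e-06 m²
R₂ = (1.70×10^-8)(19.8)/(1.870e-06) = 0.18 Ω
R = R₁ + R₂ = 2.393 Ω
V = IR = 2.89 × 2.393 = 6.91 V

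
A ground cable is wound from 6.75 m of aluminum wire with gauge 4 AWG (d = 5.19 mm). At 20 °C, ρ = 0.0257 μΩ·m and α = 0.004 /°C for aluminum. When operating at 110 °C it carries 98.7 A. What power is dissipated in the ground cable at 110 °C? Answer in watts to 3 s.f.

109 W

ρ = 0.0257 μΩ·m = 2.57×10^-8 Ω·m
A = π(5.19/2 mm)² = π(2.5950e-03 m)² = 2.116e-05 m²
R₍20₎ = ρL/A = (2.57×10^-8)(6.75)/(2.116e-05) = 0.0082 Ω
R₍110₎ = R₍20₎(1 + αΔT) = 0.0082 × (1 + 0.004×90) = 0.01115 Ω
P = I²R = (98.7)² × 0.01115 = 109 W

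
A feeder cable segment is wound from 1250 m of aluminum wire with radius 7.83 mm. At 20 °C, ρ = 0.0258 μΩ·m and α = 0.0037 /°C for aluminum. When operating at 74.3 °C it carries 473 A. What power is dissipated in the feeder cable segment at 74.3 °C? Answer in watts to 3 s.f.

ρ = 0.0258 μΩ·m = 2.58×10^-8 Ω·m
A = πr² = π(7.8300e-03 m)² = 1.926e-04 m²
R₍20₎ = ρL/A = (2.58×10^-8)(1250)/(1.926e-04) = 0.1674 Ω
R₍74.3₎ = R₍20₎(1 + αΔT) = 0.1674 × (1 + 0.0037×54.3) = 0.2011 Ω
P = I²R = (473)² × 0.2011 = 45000 W

45000 W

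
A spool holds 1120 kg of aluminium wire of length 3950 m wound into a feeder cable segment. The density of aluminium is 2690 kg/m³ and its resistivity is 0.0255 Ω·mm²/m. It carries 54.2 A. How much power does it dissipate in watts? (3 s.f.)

2810 W

ρ = 0.0255 Ω·mm²/m = 2.55×10^-8 Ω·m
A = m/(density·L) = 1120/(2690×3950) = 1.0541e-04 m²
R = ρL/A = (2.55×10^-8)(3950)/(1.0541e-04) = 0.9556 Ω
P = I²R = (54.2)² × 0.9556 = 2810 W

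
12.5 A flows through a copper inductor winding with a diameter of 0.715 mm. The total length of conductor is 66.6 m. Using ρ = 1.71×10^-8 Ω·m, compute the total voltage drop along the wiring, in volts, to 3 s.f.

A = π(d/2)² = π(3.5750e-04 m)² = 4.015e-07 m²
R = ρL/A = (1.71×10^-8)(66.6)/(4.015e-07) = 2.836 Ω
V = IR = 12.5 × 2.836 = 35.5 V

35.5 V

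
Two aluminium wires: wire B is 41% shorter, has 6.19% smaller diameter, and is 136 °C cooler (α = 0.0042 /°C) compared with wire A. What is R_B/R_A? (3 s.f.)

R ∝ ρL/d² with ρ ∝ (1+αΔT), so R_B/R_A = (1 − 41/100) × (1 − 6.19/100)⁻² × (1 − 0.0042×136)
= 0.59 × 1.136 × 0.4288 = 0.287

0.287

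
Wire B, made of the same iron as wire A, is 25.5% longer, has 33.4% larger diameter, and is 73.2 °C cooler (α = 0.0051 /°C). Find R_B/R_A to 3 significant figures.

0.442

R ∝ ρL/d² with ρ ∝ (1+αΔT), so R_B/R_A = (1 + 25.5/100) × (1 + 33.4/100)⁻² × (1 − 0.0051×73.2)
= 1.255 × 0.5619 × 0.6267 = 0.442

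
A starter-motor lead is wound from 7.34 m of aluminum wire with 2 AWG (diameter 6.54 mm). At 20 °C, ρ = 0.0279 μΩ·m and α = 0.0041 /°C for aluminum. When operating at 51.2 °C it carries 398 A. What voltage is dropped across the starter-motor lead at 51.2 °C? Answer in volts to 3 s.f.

2.74 V

ρ = 0.0279 μΩ·m = 2.79×10^-8 Ω·m
A = π(6.54/2 mm)² = π(3.2700e-03 m)² = 3.359e-05 m²
R₍20₎ = ρL/A = (2.79×10^-8)(7.34)/(3.359e-05) = 0.006096 Ω
R₍51.2₎ = R₍20₎(1 + αΔT) = 0.006096 × (1 + 0.0041×31.2) = 0.006876 Ω
V = IR = 398 × 0.006876 = 2.74 V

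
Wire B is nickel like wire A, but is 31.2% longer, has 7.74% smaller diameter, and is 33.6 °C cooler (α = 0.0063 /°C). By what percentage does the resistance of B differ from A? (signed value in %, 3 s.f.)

21.5%

R ∝ ρL/d² with ρ ∝ (1+αΔT), so R_B/R_A = (1 + 31.2/100) × (1 − 7.74/100)⁻² × (1 − 0.0063×33.6)
= 1.312 × 1.175 × 0.7883 = 1.215
(R_B − R_A)/R_A = 1.215 − 1 = 21.5%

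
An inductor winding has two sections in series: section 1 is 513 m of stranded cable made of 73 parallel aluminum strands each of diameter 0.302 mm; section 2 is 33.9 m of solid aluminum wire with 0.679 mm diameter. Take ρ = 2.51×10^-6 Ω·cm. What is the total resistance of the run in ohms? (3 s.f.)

4.81 Ω

ρ = 2.51×10^-6 Ω·cm = 2.51×10^-8 Ω·m
Section 1: A_strand = π(1.5100e-04)² = 7.163e-08 m²; R₁ = ρL/(N·A_s) = (2.51×10^-8)(513)/(73×7.163e-08) = 2.462 Ω
Section 2: A = π(d/2)² = π(3.3950e-04 m)² = 3.621e-07 m²
R₂ = (2.51×10^-8)(33.9)/(3.621e-07) = 2.35 Ω
R = R₁ + R₂ = 4.81 Ω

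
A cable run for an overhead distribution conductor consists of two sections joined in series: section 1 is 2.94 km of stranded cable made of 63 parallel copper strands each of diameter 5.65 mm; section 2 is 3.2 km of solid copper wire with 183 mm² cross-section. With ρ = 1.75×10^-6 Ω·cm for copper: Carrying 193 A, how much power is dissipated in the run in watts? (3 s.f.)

12600 W

ρ = 1.75×10^-6 Ω·cm = 1.75×10^-8 Ω·m
Section 1: A_strand = π(2.8250e-03)² = 2.507e-05 m²; R₁ = ρL/(N·A_s) = (1.75×10^-8)(2940)/(63×2.507e-05) = 0.03257 Ω
Section 2: A = 183 mm² = 1.830e-04 m²
R₂ = (1.75×10^-8)(3200)/(1.830e-04) = 0.306 Ω
R = R₁ + R₂ = 0.3386 Ω
P = I²R = (193)² × 0.3386 = 12600 W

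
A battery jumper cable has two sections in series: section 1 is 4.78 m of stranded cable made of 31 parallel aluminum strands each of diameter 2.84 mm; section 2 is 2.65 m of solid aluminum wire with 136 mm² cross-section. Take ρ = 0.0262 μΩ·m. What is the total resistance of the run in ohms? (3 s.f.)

ρ = 0.0262 μΩ·m = 2.62×10^-8 Ω·m
Section 1: A_strand = π(1.4200e-03)² = 6.335e-06 m²; R₁ = ρL/(N·A_s) = (2.62×10^-8)(4.78)/(31×6.335e-06) = 6.377×10^-4 Ω
Section 2: A = 136 mm² = 1.360e-04 m²
R₂ = (2.62×10^-8)(2.65)/(1.360e-04) = 5.105×10^-4 Ω
R = R₁ + R₂ = 0.00115 Ω

0.00115 Ω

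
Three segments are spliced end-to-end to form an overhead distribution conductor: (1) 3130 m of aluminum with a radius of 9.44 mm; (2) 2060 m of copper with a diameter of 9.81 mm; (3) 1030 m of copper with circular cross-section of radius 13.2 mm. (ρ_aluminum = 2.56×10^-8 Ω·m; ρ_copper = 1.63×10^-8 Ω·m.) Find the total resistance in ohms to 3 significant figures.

0.761 Ω

Seg 1: A = πr² = π(9.4400e-03 m)² = 2.800e-04 m²
R_1 = (2.56×10^-8)(3130)/(2.800e-04) = 0.2862 Ω
Seg 2: A = π(d/2)² = π(4.9050e-03 m)² = 7.558e-05 m²
R_2 = (1.63×10^-8)(2060)/(7.558e-05) = 0.4442 Ω
Seg 3: A = πr² = π(1.3200e-02 m)² = 5.474e-04 m²
R_3 = (1.63×10^-8)(1030)/(5.474e-04) = 0.03067 Ω
R_total = R_1 + R_2 + R_3 = 0.761 Ω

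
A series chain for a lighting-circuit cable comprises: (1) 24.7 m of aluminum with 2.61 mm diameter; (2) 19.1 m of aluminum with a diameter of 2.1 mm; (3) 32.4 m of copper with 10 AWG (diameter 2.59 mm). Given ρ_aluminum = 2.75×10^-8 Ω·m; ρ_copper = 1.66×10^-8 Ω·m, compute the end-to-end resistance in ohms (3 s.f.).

0.381 Ω

Seg 1: A = π(d/2)² = π(1.3050e-03 m)² = 5.350e-06 m²
R_1 = (2.75×10^-8)(24.7)/(5.350e-06) = 0.127 Ω
Seg 2: A = π(d/2)² = π(1.0500e-03 m)² = 3.464e-06 m²
R_2 = (2.75×10^-8)(19.1)/(3.464e-06) = 0.1516 Ω
Seg 3: A = π(2.59/2 mm)² = π(1.2950e-03 m)² = 5.269e-06 m²
R_3 = (1.66×10^-8)(32.4)/(5.269e-06) = 0.1021 Ω
R_total = R_1 + R_2 + R_3 = 0.381 Ω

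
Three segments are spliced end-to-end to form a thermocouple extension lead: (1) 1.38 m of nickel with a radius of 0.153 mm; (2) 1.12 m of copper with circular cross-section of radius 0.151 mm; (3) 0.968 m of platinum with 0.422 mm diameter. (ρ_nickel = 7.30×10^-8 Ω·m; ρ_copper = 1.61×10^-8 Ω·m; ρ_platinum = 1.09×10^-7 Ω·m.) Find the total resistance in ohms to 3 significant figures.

Seg 1: A = πr² = π(1.5300e-04 m)² = 7.354e-08 m²
R_1 = (7.30×10^-8)(1.38)/(7.354e-08) = 1.37 Ω
Seg 2: A = πr² = π(1.5100e-04 m)² = 7.163e-08 m²
R_2 = (1.61×10^-8)(1.12)/(7.163e-08) = 0.2517 Ω
Seg 3: A = π(d/2)² = π(2.1100e-04 m)² = 1.399e-07 m²
R_3 = (1.09×10^-7)(0.968)/(1.399e-07) = 0.7544 Ω
R_total = R_1 + R_2 + R_3 = 2.38 Ω

2.38 Ω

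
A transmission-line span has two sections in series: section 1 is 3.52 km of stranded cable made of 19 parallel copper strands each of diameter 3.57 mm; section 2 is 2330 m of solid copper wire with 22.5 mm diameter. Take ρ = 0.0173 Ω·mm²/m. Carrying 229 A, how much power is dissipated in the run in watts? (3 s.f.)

ρ = 0.0173 Ω·mm²/m = 1.73×10^-8 Ω·m
Section 1: A_strand = π(1.7850e-03)² = 1.001e-05 m²; R₁ = ρL/(N·A_s) = (1.73×10^-8)(3520)/(19×1.001e-05) = 0.3202 Ω
Section 2: A = π(d/2)² = π(1.1250e-02 m)² = 3.976e-04 m²
R₂ = (1.73×10^-8)(2330)/(3.976e-04) = 0.1014 Ω
R = R₁ + R₂ = 0.4216 Ω
P = I²R = (229)² × 0.4216 = 22100 W

22100 W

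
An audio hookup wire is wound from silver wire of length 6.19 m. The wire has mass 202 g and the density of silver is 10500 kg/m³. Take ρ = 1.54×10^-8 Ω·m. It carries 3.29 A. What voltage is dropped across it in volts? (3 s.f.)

A = m/(density·L) = 0.202/(10500×6.19) = 3.1079e-06 m²
R = ρL/A = (1.54×10^-8)(6.19)/(3.1079e-06) = 0.03067 Ω
V = IR = 3.29 × 0.03067 = 0.101 V

0.101 V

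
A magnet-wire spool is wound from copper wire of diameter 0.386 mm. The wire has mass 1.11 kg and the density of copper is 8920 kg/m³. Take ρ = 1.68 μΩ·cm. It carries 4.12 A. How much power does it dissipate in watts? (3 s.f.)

2590 W

ρ = 1.68 μΩ·cm = 1.68×10^-8 Ω·m
A = π(d/2)² = π(1.9300e-04 m)² = 1.1702e-07 m²
L = m/(density·A) = 1.11/(8920×1.1702e-07) = 1063 m
R = ρL/A = (1.68×10^-8)(1063)/(1.1702e-07) = 152.7 Ω
P = I²R = (4.12)² × 152.7 = 2590 W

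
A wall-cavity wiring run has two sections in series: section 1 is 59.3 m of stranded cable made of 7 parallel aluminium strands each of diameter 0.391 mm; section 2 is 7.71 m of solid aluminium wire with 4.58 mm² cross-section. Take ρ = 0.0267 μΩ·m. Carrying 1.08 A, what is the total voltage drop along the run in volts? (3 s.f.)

ρ = 0.0267 μΩ·m = 2.67×10^-8 Ω·m
Section 1: A_strand = π(1.9550e-04)² = 1.201e-07 m²; R₁ = ρL/(N·A_s) = (2.67×10^-8)(59.3)/(7×1.201e-07) = 1.884 Ω
Section 2: A = 4.58 mm² = 4.580e-06 m²
R₂ = (2.67×10^-8)(7.71)/(4.580e-06) = 0.04495 Ω
R = R₁ + R₂ = 1.929 Ω
V = IR = 1.08 × 1.929 = 2.08 V

2.08 V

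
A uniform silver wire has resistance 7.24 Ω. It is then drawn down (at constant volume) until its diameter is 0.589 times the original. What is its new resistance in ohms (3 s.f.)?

Volume constant ⇒ L' = L/r² with r = 0.589. R' = ρL'/A' = ρ(L/r²)/(πr²d₀²/4) = R/r⁴.
R' = 8.309 × 7.24 = 60.2 Ω

60.2 Ω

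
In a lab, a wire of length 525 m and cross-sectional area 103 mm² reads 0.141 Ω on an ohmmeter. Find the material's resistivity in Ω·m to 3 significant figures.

A = 103 mm² = 1.030e-04 m²
ρ = RA/L = (0.141)(1.030e-04)/(525) = 2.77×10^-8 Ω·m

2.77×10^-8 Ω·m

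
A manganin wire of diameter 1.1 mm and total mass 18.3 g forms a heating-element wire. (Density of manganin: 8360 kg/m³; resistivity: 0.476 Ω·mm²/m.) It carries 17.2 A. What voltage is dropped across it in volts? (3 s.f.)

19.8 V

ρ = 0.476 Ω·mm²/m = 4.76×10^-7 Ω·m
A = π(d/2)² = π(5.5000e-04 m)² = 9.5033e-07 m²
L = m/(density·A) = 0.0183/(8360×9.5033e-07) = 2.303 m
R = ρL/A = (4.76×10^-7)(2.303)/(9.5033e-07) = 1.154 Ω
V = IR = 17.2 × 1.154 = 19.8 V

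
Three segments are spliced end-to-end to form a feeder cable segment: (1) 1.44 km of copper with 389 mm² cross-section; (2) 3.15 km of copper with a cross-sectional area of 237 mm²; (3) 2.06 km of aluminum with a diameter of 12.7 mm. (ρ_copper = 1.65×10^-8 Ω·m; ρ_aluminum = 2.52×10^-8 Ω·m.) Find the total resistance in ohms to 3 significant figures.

Seg 1: A = 389 mm² = 3.890e-04 m²
R_1 = (1.65×10^-8)(1440)/(3.890e-04) = 0.06108 Ω
Seg 2: A = 237 mm² = 2.370e-04 m²
R_2 = (1.65×10^-8)(3150)/(2.370e-04) = 0.2193 Ω
Seg 3: A = π(d/2)² = π(6.3500e-03 m)² = 1.267e-04 m²
R_3 = (2.52×10^-8)(2060)/(1.267e-04) = 0.4098 Ω
R_total = R_1 + R_2 + R_3 = 0.690 Ω

0.690 Ω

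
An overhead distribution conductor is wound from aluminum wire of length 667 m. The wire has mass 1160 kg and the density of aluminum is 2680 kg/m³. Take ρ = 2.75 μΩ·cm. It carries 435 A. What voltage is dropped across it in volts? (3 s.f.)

12.3 V

ρ = 2.75 μΩ·cm = 2.75×10^-8 Ω·m
A = m/(density·L) = 1160/(2680×667) = 6.4893e-04 m²
R = ρL/A = (2.75×10^-8)(667)/(6.4893e-04) = 0.02827 Ω
V = IR = 435 × 0.02827 = 12.3 V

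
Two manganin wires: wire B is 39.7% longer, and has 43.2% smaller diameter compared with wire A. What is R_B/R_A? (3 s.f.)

4.33

R ∝ L/d², so R_B/R_A = (1 + 39.7/100) × (1 − 43.2/100)⁻²
= 1.397 × 3.1 = 4.33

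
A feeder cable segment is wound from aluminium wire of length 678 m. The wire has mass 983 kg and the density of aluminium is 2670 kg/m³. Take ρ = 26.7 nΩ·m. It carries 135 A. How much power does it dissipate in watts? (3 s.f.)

ρ = 26.7 nΩ·m = 2.67×10^-8 Ω·m
A = m/(density·L) = 983/(2670×678) = 5.4302e-04 m²
R = ρL/A = (2.67×10^-8)(678)/(5.4302e-04) = 0.03334 Ω
P = I²R = (135)² × 0.03334 = 608 W

608 W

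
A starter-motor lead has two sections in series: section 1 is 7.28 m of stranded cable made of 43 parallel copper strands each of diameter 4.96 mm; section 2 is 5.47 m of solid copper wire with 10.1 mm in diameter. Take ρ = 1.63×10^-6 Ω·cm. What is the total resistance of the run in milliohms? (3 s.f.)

ρ = 1.63×10^-6 Ω·cm = 1.63×10^-8 Ω·m
Section 1: A_strand = π(2.4800e-03)² = 1.932e-05 m²; R₁ = ρL/(N·A_s) = (1.63×10^-8)(7.28)/(43×1.932e-05) = 1.428×10^-4 Ω
Section 2: A = π(d/2)² = π(5.0500e-03 m)² = 8.012e-05 m²
R₂ = (1.63×10^-8)(5.47)/(8.012e-05) = 0.001113 Ω
R = R₁ + R₂ = 1.26 mΩ

1.26 mΩ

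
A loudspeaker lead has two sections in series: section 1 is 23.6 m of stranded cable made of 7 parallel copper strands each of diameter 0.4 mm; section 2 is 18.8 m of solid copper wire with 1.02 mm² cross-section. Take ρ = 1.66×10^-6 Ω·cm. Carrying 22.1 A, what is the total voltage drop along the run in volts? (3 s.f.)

16.6 V

ρ = 1.66×10^-6 Ω·cm = 1.66×10^-8 Ω·m
Section 1: A_strand = π(2.0000e-04)² = 1.257e-07 m²; R₁ = ρL/(N·A_s) = (1.66×10^-8)(23.6)/(7×1.257e-07) = 0.4454 Ω
Section 2: A = 1.02 mm² = 1.020e-06 m²
R₂ = (1.66×10^-8)(18.8)/(1.020e-06) = 0.306 Ω
R = R₁ + R₂ = 0.7513 Ω
V = IR = 22.1 × 0.7513 = 16.6 V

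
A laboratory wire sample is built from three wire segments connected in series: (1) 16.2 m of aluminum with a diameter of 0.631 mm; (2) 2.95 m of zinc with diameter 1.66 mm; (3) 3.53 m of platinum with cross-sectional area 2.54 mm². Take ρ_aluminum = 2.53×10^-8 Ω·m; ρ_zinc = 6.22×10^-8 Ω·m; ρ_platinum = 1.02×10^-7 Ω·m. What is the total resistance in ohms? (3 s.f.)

Seg 1: A = π(d/2)² = π(3.1550e-04 m)² = 3.127e-07 m²
R_1 = (2.53×10^-8)(16.2)/(3.127e-07) = 1.311 Ω
Seg 2: A = π(d/2)² = π(8.3000e-04 m)² = 2.164e-06 m²
R_2 = (6.22×10^-8)(2.95)/(2.164e-06) = 0.08478 Ω
Seg 3: A = 2.54 mm² = 2.540e-06 m²
R_3 = (1.02×10^-7)(3.53)/(2.540e-06) = 0.1418 Ω
R_total = R_1 + R_2 + R_3 = 1.54 Ω

1.54 Ω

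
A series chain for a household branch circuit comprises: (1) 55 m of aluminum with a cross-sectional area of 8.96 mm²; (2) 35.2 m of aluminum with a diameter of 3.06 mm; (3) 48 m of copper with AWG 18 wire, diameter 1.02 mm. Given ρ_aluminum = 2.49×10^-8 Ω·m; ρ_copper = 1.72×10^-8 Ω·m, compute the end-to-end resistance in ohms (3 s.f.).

Seg 1: A = 8.96 mm² = 8.960e-06 m²
R_1 = (2.49×10^-8)(55)/(8.960e-06) = 0.1528 Ω
Seg 2: A = π(d/2)² = π(1.5300e-03 m)² = 7.354e-06 m²
R_2 = (2.49×10^-8)(35.2)/(7.354e-06) = 0.1192 Ω
Seg 3: A = π(1.02/2 mm)² = π(5.1000e-04 m)² = 8.171e-07 m²
R_3 = (1.72×10^-8)(48)/(8.171e-07) = 1.01 Ω
R_total = R_1 + R_2 + R_3 = 1.28 Ω

1.28 Ω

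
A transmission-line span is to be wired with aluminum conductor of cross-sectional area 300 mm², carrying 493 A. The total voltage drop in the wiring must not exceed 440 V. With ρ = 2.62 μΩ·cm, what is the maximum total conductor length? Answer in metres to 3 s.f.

10200 m

ρ = 2.62 μΩ·cm = 2.62×10^-8 Ω·m
A = 300 mm² = 3.000e-04 m²
L_max = V_max·A/(1·ρI) = (440)(3.000e-04)/(2.62×10^-8×493) = 10200 m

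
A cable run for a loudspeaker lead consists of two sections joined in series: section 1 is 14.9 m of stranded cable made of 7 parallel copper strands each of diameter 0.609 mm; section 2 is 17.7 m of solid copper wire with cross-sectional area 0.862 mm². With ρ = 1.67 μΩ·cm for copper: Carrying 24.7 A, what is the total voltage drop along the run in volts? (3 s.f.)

11.5 V

ρ = 1.67 μΩ·cm = 1.67×10^-8 Ω·m
Section 1: A_strand = π(3.0450e-04)² = 2.913e-07 m²; R₁ = ρL/(N·A_s) = (1.67×10^-8)(14.9)/(7×2.913e-07) = 0.122 Ω
Section 2: A = 0.862 mm² = 8.620e-07 m²
R₂ = (1.67×10^-8)(17.7)/(8.620e-07) = 0.3429 Ω
R = R₁ + R₂ = 0.4649 Ω
V = IR = 24.7 × 0.4649 = 11.5 V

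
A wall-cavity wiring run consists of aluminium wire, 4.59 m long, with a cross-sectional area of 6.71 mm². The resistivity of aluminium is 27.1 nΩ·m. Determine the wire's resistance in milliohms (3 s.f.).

18.5 mΩ

ρ = 27.1 nΩ·m = 2.71×10^-8 Ω·m
A = 6.71 mm² = 6.710e-06 m²
R = ρL/A = (2.71×10^-8)(4.59 m)/(6.710e-06 m²) = 18.5 mΩ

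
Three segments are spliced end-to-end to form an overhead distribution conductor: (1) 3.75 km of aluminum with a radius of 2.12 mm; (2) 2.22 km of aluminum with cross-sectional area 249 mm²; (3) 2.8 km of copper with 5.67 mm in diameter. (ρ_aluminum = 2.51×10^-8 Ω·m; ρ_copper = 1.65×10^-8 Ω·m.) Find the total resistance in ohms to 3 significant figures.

8.72 Ω

Seg 1: A = πr² = π(2.1200e-03 m)² = 1.412e-05 m²
R_1 = (2.51×10^-8)(3750)/(1.412e-05) = 6.666 Ω
Seg 2: A = 249 mm² = 2.490e-04 m²
R_2 = (2.51×10^-8)(2220)/(2.490e-04) = 0.2238 Ω
Seg 3: A = π(d/2)² = π(2.8350e-03 m)² = 2.525e-05 m²
R_3 = (1.65×10^-8)(2800)/(2.525e-05) = 1.83 Ω
R_total = R_1 + R_2 + R_3 = 8.72 Ω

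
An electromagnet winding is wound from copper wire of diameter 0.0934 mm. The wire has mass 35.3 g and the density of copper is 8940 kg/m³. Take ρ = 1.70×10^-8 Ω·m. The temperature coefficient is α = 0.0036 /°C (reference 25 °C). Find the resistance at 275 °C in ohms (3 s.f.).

2720 Ω

A = π(d/2)² = π(4.6700e-05 m)² = 6.8515e-09 m²
L = m/(density·A) = 0.0353/(8940×6.8515e-09) = 576.3 m
R = ρL/A = (1.70×10^-8)(576.3)/(6.8515e-09) = 1430 Ω
R(275 °C) = 1430 × (1 + 0.0036×250) = 2720 Ω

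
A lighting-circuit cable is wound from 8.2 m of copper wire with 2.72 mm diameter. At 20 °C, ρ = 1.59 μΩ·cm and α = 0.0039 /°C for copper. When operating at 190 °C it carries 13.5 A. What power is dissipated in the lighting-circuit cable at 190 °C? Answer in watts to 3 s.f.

ρ = 1.59 μΩ·cm = 1.59×10^-8 Ω·m
A = π(d/2)² = π(1.3600e-03 m)² = 5.811e-06 m²
R₍20₎ = ρL/A = (1.59×10^-8)(8.2)/(5.811e-06) = 0.02244 Ω
R₍190₎ = R₍20₎(1 + αΔT) = 0.02244 × (1 + 0.0039×170) = 0.03731 Ω
P = I²R = (13.5)² × 0.03731 = 6.80 W

6.80 W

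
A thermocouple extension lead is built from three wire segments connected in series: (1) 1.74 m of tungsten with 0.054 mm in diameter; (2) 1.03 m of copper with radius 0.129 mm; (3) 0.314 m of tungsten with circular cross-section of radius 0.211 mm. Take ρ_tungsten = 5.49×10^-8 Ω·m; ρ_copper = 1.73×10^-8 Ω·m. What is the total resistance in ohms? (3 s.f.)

Seg 1: A = π(d/2)² = π(2.7000e-05 m)² = 2.290e-09 m²
R_1 = (5.49×10^-8)(1.74)/(2.290e-09) = 41.71 Ω
Seg 2: A = πr² = π(1.2900e-04 m)² = 5.228e-08 m²
R_2 = (1.73×10^-8)(1.03)/(5.228e-08) = 0.3408 Ω
Seg 3: A = πr² = π(2.1100e-04 m)² = 1.399e-07 m²
R_3 = (5.49×10^-8)(0.314)/(1.399e-07) = 0.1233 Ω
R_total = R_1 + R_2 + R_3 = 42.2 Ω

42.2 Ω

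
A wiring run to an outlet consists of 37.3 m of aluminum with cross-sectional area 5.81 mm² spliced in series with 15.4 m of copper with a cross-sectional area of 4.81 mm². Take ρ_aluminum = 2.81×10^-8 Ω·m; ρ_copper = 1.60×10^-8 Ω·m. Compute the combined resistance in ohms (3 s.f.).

0.232 Ω

Segment 1: A = 5.81 mm² = 5.810e-06 m²
R₁ = ρL/A = (2.81×10^-8)(37.3)/(5.810e-06) = 0.1804 Ω
Segment 2: A = 4.81 mm² = 4.810e-06 m²
R₂ = (1.60×10^-8)(15.4)/(4.810e-06) = 0.05123 Ω
R = R₁ + R₂ = 0.232 Ω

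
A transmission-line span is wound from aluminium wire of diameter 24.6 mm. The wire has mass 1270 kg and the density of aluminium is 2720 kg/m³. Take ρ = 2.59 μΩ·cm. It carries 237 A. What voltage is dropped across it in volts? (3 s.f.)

12.7 V

ρ = 2.59 μΩ·cm = 2.59×10^-8 Ω·m
A = π(d/2)² = π(1.2300e-02 m)² = 4.7529e-04 m²
L = m/(density·A) = 1270/(2720×4.7529e-04) = 982.4 m
R = ρL/A = (2.59×10^-8)(982.4)/(4.7529e-04) = 0.05353 Ω
V = IR = 237 × 0.05353 = 12.7 V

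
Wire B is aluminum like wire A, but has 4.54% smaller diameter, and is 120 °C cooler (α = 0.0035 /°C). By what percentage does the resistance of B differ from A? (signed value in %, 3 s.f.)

-36.4%

R ∝ ρL/d² with ρ ∝ (1+αΔT), so R_B/R_A = (1 − 4.54/100)⁻² × (1 − 0.0035×120)
= 1.097 × 0.58 = 0.6365
(R_B − R_A)/R_A = 0.6365 − 1 = -36.4%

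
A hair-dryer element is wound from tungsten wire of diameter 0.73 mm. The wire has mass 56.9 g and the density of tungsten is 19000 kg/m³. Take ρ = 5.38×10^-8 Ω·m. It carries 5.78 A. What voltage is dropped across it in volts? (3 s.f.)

5.32 V

A = π(d/2)² = π(3.6500e-04 m)² = 4.1854e-07 m²
L = m/(density·A) = 0.0569/(19000×4.1854e-07) = 7.155 m
R = ρL/A = (5.38×10^-8)(7.155)/(4.1854e-07) = 0.9197 Ω
V = IR = 5.78 × 0.9197 = 5.32 V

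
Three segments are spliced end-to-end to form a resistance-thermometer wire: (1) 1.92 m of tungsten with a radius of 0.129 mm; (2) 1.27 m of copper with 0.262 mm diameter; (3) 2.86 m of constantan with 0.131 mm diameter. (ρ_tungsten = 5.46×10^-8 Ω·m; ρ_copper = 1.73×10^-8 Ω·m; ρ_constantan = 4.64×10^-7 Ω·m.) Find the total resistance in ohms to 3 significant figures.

101 Ω

Seg 1: A = πr² = π(1.2900e-04 m)² = 5.228e-08 m²
R_1 = (5.46×10^-8)(1.92)/(5.228e-08) = 2.005 Ω
Seg 2: A = π(d/2)² = π(1.3100e-04 m)² = 5.391e-08 m²
R_2 = (1.73×10^-8)(1.27)/(5.391e-08) = 0.4075 Ω
Seg 3: A = π(d/2)² = π(6.5500e-05 m)² = 1.348e-08 m²
R_3 = (4.64×10^-7)(2.86)/(1.348e-08) = 98.46 Ω
R_total = R_1 + R_2 + R_3 = 101 Ω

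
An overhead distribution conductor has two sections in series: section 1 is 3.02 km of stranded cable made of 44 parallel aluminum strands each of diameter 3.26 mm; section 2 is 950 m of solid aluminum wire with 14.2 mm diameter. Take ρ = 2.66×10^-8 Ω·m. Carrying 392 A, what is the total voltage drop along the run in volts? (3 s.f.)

Section 1: A_strand = π(1.6300e-03)² = 8.347e-06 m²; R₁ = ρL/(N·A_s) = (2.66×10^-8)(3020)/(44×8.347e-06) = 0.2187 Ω
Section 2: A = π(d/2)² = π(7.1000e-03 m)² = 1.584e-04 m²
R₂ = (2.66×10^-8)(950)/(1.584e-04) = 0.1596 Ω
R = R₁ + R₂ = 0.3783 Ω
V = IR = 392 × 0.3783 = 148 V

148 V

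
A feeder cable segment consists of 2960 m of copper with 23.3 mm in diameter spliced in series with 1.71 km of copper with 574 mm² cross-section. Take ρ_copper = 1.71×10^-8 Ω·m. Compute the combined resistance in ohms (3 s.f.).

0.170 Ω

Segment 1: A = π(d/2)² = π(1.1650e-02 m)² = 4.264e-04 m²
R₁ = ρL/A = (1.71×10^-8)(2960)/(4.264e-04) = 0.1187 Ω
Segment 2: A = 574 mm² = 5.740e-04 m²
R₂ = (1.71×10^-8)(1710)/(5.740e-04) = 0.05094 Ω
R = R₁ + R₂ = 0.170 Ω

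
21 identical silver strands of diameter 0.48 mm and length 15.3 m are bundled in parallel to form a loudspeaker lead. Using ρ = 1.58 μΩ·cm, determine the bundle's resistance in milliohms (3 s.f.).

63.6 mΩ

ρ = 1.58 μΩ·cm = 1.58×10^-8 Ω·m
A_strand = π(2.4000e-04 m)² = 1.810e-07 m²
R_strand = ρL/A = (1.58×10^-8)(15.3)/(1.810e-07) = 1.336 Ω
R_total = R_strand/N = 1.336/21 = 63.6 mΩ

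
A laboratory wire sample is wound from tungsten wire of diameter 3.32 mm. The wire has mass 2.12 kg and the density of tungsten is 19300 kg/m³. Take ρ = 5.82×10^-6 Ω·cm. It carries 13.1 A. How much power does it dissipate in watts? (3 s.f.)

ρ = 5.82×10^-6 Ω·cm = 5.82×10^-8 Ω·m
A = π(d/2)² = π(1.6600e-03 m)² = 8.6570e-06 m²
L = m/(density·A) = 2.12/(19300×8.6570e-06) = 12.69 m
R = ρL/A = (5.82×10^-8)(12.69)/(8.6570e-06) = 0.0853 Ω
P = I²R = (13.1)² × 0.0853 = 14.6 W

14.6 W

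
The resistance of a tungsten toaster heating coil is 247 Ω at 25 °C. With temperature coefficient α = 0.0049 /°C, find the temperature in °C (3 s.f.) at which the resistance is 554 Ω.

R = R₀(1 + α(T − T₀)) ⇒ T = T₀ + (R/R₀ − 1)/α
T = 25 + (554/247 − 1)/0.0049 = 25 + (1.243)/0.0049 = 279 °C

279 °C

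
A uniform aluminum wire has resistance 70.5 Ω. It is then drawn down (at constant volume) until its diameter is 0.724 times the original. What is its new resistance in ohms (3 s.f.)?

257 Ω

Volume constant ⇒ L' = L/r² with r = 0.724. R' = ρL'/A' = ρ(L/r²)/(πr²d₀²/4) = R/r⁴.
R' = 3.64 × 70.5 = 257 Ω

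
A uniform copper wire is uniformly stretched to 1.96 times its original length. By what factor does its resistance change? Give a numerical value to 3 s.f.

3.84

Volume constant ⇒ A' = A/k with k = 1.96. R' = ρ(kL)/(A/k) = k²R.
Factor = 3.84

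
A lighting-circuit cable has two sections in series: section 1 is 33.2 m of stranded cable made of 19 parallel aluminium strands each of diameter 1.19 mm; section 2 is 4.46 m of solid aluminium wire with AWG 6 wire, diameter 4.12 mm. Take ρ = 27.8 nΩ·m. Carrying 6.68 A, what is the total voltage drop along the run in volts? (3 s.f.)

0.354 V

ρ = 27.8 nΩ·m = 2.78×10^-8 Ω·m
Section 1: A_strand = π(5.9500e-04)² = 1.112e-06 m²; R₁ = ρL/(N·A_s) = (2.78×10^-8)(33.2)/(19×1.112e-06) = 0.04368 Ω
Section 2: A = π(4.12/2 mm)² = π(2.0600e-03 m)² = 1.333e-05 m²
R₂ = (2.78×10^-8)(4.46)/(1.333e-05) = 0.0093 Ω
R = R₁ + R₂ = 0.05298 Ω
V = IR = 6.68 × 0.05298 = 0.354 V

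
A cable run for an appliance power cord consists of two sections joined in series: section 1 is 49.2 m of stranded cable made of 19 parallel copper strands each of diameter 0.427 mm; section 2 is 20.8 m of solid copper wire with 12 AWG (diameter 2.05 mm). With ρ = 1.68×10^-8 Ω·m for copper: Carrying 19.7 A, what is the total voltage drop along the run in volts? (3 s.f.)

Section 1: A_strand = π(2.1350e-04)² = 1.432e-07 m²; R₁ = ρL/(N·A_s) = (1.68×10^-8)(49.2)/(19×1.432e-07) = 0.3038 Ω
Section 2: A = π(2.05/2 mm)² = π(1.0250e-03 m)² = 3.301e-06 m²
R₂ = (1.68×10^-8)(20.8)/(3.301e-06) = 0.1059 Ω
R = R₁ + R₂ = 0.4097 Ω
V = IR = 19.7 × 0.4097 = 8.07 V

8.07 V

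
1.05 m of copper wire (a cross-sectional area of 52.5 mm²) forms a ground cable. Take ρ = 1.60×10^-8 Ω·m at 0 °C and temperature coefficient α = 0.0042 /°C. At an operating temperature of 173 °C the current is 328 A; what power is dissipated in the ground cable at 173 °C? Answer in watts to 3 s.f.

59.4 W

A = 52.5 mm² = 5.250e-05 m²
R₍0₎ = ρL/A = (1.60×10^-8)(1.05)/(5.250e-05) = 3.200×10^-4 Ω
R₍173₎ = R₍0₎(1 + αΔT) = 3.200×10^-4 × (1 + 0.0042×173) = 5.525×10^-4 Ω
P = I²R = (328)² × 5.525×10^-4 = 59.4 W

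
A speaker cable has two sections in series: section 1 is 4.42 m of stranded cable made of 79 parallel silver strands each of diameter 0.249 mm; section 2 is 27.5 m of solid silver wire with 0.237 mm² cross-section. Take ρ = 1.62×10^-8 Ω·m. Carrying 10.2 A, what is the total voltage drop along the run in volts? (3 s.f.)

Section 1: A_strand = π(1.2450e-04)² = 4.870e-08 m²; R₁ = ρL/(N·A_s) = (1.62×10^-8)(4.42)/(79×4.870e-08) = 0.01861 Ω
Section 2: A = 0.237 mm² = 2.370e-07 m²
R₂ = (1.62×10^-8)(27.5)/(2.370e-07) = 1.88 Ω
R = R₁ + R₂ = 1.898 Ω
V = IR = 10.2 × 1.898 = 19.4 V

19.4 V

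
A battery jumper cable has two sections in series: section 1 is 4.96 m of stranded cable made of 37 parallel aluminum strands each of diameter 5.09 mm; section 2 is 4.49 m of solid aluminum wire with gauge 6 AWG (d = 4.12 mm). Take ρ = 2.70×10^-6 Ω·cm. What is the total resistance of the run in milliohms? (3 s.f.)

9.27 mΩ

ρ = 2.70×10^-6 Ω·cm = 2.70×10^-8 Ω·m
Section 1: A_strand = π(2.5450e-03)² = 2.035e-05 m²; R₁ = ρL/(N·A_s) = (2.70×10^-8)(4.96)/(37×2.035e-05) = 1.779×10^-4 Ω
Section 2: A = π(4.12/2 mm)² = π(2.0600e-03 m)² = 1.333e-05 m²
R₂ = (2.70×10^-8)(4.49)/(1.333e-05) = 0.009093 Ω
R = R₁ + R₂ = 9.27 mΩ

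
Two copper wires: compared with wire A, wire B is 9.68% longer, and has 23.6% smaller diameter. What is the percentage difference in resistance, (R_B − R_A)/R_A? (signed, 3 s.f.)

R ∝ L/d², so R_B/R_A = (1 + 9.68/100) × (1 − 23.6/100)⁻²
= 1.097 × 1.713 = 1.879
(R_B − R_A)/R_A = 1.879 − 1 = 87.9%

87.9%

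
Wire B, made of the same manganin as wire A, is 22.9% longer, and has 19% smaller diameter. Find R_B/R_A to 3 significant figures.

1.87

R ∝ L/d², so R_B/R_A = (1 + 22.9/100) × (1 − 19/100)⁻²
= 1.229 × 1.524 = 1.87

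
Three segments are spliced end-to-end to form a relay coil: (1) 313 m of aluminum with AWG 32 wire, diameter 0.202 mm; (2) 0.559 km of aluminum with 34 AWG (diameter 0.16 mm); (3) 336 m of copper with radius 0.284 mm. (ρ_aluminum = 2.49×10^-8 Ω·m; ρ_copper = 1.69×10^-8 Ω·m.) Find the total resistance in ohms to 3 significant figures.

958 Ω

Seg 1: A = π(0.202/2 mm)² = π(1.0100e-04 m)² = 3.205e-08 m²
R_1 = (2.49×10^-8)(313)/(3.205e-08) = 243.2 Ω
Seg 2: A = π(0.16/2 mm)² = π(8.0000e-05 m)² = 2.011e-08 m²
R_2 = (2.49×10^-8)(559)/(2.011e-08) = 692.3 Ω
Seg 3: A = πr² = π(2.8400e-04 m)² = 2.534e-07 m²
R_3 = (1.69×10^-8)(336)/(2.534e-07) = 22.41 Ω
R_total = R_1 + R_2 + R_3 = 958 Ω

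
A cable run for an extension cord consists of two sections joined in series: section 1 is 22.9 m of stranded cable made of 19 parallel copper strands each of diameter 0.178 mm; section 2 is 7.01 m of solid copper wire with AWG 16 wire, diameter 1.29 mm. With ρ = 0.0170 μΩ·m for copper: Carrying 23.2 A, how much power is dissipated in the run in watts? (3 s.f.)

ρ = 0.0170 μΩ·m = 1.70×10^-8 Ω·m
Section 1: A_strand = π(8.9000e-05)² = 2.488e-08 m²; R₁ = ρL/(N·A_s) = (1.70×10^-8)(22.9)/(19×2.488e-08) = 0.8234 Ω
Section 2: A = π(1.29/2 mm)² = π(6.4500e-04 m)² = 1.307e-06 m²
R₂ = (1.70×10^-8)(7.01)/(1.307e-06) = 0.09118 Ω
R = R₁ + R₂ = 0.9146 Ω
P = I²R = (23.2)² × 0.9146 = 492 W

492 W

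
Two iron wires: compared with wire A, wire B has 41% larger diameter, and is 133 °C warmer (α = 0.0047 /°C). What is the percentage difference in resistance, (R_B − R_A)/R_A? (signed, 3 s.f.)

-18.3%

R ∝ ρL/d² with ρ ∝ (1+αΔT), so R_B/R_A = (1 + 41/100)⁻² × (1 + 0.0047×133)
= 0.503 × 1.625 = 0.8174
(R_B − R_A)/R_A = 0.8174 − 1 = -18.3%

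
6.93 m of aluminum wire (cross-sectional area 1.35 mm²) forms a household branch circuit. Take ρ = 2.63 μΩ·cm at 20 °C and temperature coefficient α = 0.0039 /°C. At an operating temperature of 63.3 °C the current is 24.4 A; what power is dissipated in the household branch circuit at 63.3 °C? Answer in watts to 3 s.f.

ρ = 2.63 μΩ·cm = 2.63×10^-8 Ω·m
A = 1.35 mm² = 1.350e-06 m²
R₍20₎ = ρL/A = (2.63×10^-8)(6.93)/(1.350e-06) = 0.135 Ω
R₍63.3₎ = R₍20₎(1 + αΔT) = 0.135 × (1 + 0.0039×43.3) = 0.1578 Ω
P = I²R = (24.4)² × 0.1578 = 94.0 W

94.0 W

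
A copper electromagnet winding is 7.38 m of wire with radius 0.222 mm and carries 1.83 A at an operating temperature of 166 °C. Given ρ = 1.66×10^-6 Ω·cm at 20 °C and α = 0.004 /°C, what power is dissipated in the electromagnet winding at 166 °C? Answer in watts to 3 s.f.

4.20 W

ρ = 1.66×10^-6 Ω·cm = 1.66×10^-8 Ω·m
A = πr² = π(2.2200e-04 m)² = 1.548e-07 m²
R₍20₎ = ρL/A = (1.66×10^-8)(7.38)/(1.548e-07) = 0.7912 Ω
R₍166₎ = R₍20₎(1 + αΔT) = 0.7912 × (1 + 0.004×146) = 1.253 Ω
P = I²R = (1.83)² × 1.253 = 4.20 W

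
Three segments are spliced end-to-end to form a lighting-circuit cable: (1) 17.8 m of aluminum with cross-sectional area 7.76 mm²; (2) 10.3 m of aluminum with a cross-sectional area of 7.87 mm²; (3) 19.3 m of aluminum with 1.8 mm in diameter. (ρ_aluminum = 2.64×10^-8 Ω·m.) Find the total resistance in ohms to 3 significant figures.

Seg 1: A = 7.76 mm² = 7.760e-06 m²
R_1 = (2.64×10^-8)(17.8)/(7.760e-06) = 0.06056 Ω
Seg 2: A = 7.87 mm² = 7.870e-06 m²
R_2 = (2.64×10^-8)(10.3)/(7.870e-06) = 0.03455 Ω
Seg 3: A = π(d/2)² = π(9.0000e-04 m)² = 2.545e-06 m²
R_3 = (2.64×10^-8)(19.3)/(2.545e-06) = 0.2002 Ω
R_total = R_1 + R_2 + R_3 = 0.295 Ω

0.295 Ω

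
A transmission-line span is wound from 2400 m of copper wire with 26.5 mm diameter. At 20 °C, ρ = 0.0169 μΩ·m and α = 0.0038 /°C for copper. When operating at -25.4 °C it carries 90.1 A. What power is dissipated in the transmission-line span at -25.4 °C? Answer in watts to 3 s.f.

494 W

ρ = 0.0169 μΩ·m = 1.69×10^-8 Ω·m
A = π(d/2)² = π(1.3250e-02 m)² = 5.515e-04 m²
R₍20₎ = ρL/A = (1.69×10^-8)(2400)/(5.515e-04) = 0.07354 Ω
R₍-25.4₎ = R₍20₎(1 + αΔT) = 0.07354 × (1 + 0.0038×-45.4) = 0.06085 Ω
P = I²R = (90.1)² × 0.06085 = 494 W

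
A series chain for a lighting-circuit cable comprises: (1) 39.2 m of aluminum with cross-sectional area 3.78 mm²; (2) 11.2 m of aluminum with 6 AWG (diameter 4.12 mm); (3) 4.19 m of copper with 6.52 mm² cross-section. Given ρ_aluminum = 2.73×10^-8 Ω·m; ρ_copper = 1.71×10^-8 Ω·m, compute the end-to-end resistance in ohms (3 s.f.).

0.317 Ω

Seg 1: A = 3.78 mm² = 3.780e-06 m²
R_1 = (2.73×10^-8)(39.2)/(3.780e-06) = 0.2831 Ω
Seg 2: A = π(4.12/2 mm)² = π(2.0600e-03 m)² = 1.333e-05 m²
R_2 = (2.73×10^-8)(11.2)/(1.333e-05) = 0.02293 Ω
Seg 3: A = 6.52 mm² = 6.520e-06 m²
R_3 = (1.71×10^-8)(4.19)/(6.520e-06) = 0.01099 Ω
R_total = R_1 + R_2 + R_3 = 0.317 Ω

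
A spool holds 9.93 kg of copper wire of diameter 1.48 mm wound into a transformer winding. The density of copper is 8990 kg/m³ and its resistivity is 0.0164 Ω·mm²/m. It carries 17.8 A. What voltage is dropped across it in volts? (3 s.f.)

109 V

ρ = 0.0164 Ω·mm²/m = 1.64×10^-8 Ω·m
A = π(d/2)² = π(7.4000e-04 m)² = 1.7203e-06 m²
L = m/(density·A) = 9.93/(8990×1.7203e-06) = 642.1 m
R = ρL/A = (1.64×10^-8)(642.1)/(1.7203e-06) = 6.121 Ω
V = IR = 17.8 × 6.121 = 109 V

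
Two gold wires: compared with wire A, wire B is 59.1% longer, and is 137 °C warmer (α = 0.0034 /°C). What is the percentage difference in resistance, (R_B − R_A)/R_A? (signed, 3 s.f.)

R ∝ ρL/d² with ρ ∝ (1+αΔT), so R_B/R_A = (1 + 59.1/100) × (1 + 0.0034×137)
= 1.591 × 1.466 = 2.332
(R_B − R_A)/R_A = 2.332 − 1 = 133%

133%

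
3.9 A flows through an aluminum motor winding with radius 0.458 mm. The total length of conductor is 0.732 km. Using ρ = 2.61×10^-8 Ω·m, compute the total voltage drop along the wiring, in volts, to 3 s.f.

A = πr² = π(4.5800e-04 m)² = 6.590e-07 m²
R = ρL/A = (2.61×10^-8)(732)/(6.590e-07) = 28.99 Ω
V = IR = 3.9 × 28.99 = 113 V

113 V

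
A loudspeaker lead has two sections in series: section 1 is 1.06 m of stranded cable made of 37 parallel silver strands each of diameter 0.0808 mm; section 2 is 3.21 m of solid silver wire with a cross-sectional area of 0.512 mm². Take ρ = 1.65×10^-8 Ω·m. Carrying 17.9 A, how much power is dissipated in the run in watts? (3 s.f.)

62.7 W

Section 1: A_strand = π(4.0400e-05)² = 5.128e-09 m²; R₁ = ρL/(N·A_s) = (1.65×10^-8)(1.06)/(37×5.128e-09) = 0.09219 Ω
Section 2: A = 0.512 mm² = 5.120e-07 m²
R₂ = (1.65×10^-8)(3.21)/(5.120e-07) = 0.1034 Ω
R = R₁ + R₂ = 0.1956 Ω
P = I²R = (17.9)² × 0.1956 = 62.7 W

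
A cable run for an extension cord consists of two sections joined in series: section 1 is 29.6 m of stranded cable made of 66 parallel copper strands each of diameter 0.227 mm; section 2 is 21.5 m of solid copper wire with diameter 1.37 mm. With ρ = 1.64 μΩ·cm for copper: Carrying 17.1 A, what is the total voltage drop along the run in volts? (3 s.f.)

7.20 V

ρ = 1.64 μΩ·cm = 1.64×10^-8 Ω·m
Section 1: A_strand = π(1.1350e-04)² = 4.047e-08 m²; R₁ = ρL/(N·A_s) = (1.64×10^-8)(29.6)/(66×4.047e-08) = 0.1817 Ω
Section 2: A = π(d/2)² = π(6.8500e-04 m)² = 1.474e-06 m²
R₂ = (1.64×10^-8)(21.5)/(1.474e-06) = 0.2392 Ω
R = R₁ + R₂ = 0.4209 Ω
V = IR = 17.1 × 0.4209 = 7.20 V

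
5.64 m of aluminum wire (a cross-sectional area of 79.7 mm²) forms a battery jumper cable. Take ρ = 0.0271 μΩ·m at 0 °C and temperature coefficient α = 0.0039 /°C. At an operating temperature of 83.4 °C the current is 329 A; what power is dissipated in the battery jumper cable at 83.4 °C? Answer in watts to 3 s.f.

ρ = 0.0271 μΩ·m = 2.71×10^-8 Ω·m
A = 79.7 mm² = 7.970e-05 m²
R₍0₎ = ρL/A = (2.71×10^-8)(5.64)/(7.970e-05) = 0.001918 Ω
R₍83.4₎ = R₍0₎(1 + αΔT) = 0.001918 × (1 + 0.0039×83.4) = 0.002542 Ω
P = I²R = (329)² × 0.002542 = 275 W

275 W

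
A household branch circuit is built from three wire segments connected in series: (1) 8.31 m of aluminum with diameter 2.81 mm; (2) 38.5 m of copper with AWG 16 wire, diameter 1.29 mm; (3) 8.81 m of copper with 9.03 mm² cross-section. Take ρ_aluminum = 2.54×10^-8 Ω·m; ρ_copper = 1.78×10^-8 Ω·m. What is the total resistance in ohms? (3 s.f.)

0.576 Ω

Seg 1: A = π(d/2)² = π(1.4050e-03 m)² = 6.202e-06 m²
R_1 = (2.54×10^-8)(8.31)/(6.202e-06) = 0.03404 Ω
Seg 2: A = π(1.29/2 mm)² = π(6.4500e-04 m)² = 1.307e-06 m²
R_2 = (1.78×10^-8)(38.5)/(1.307e-06) = 0.5243 Ω
Seg 3: A = 9.03 mm² = 9.030e-06 m²
R_3 = (1.78×10^-8)(8.81)/(9.030e-06) = 0.01737 Ω
R_total = R_1 + R_2 + R_3 = 0.576 Ω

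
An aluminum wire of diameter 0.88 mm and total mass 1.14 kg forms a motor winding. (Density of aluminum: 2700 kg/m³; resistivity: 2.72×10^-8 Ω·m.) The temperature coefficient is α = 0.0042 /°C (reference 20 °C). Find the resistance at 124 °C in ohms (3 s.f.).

44.6 Ω

A = π(d/2)² = π(4.4000e-04 m)² = 6.0821e-07 m²
L = m/(density·A) = 1.14/(2700×6.0821e-07) = 694.2 m
R = ρL/A = (2.72×10^-8)(694.2)/(6.0821e-07) = 31.05 Ω
R(124 °C) = 31.05 × (1 + 0.0042×104) = 44.6 Ω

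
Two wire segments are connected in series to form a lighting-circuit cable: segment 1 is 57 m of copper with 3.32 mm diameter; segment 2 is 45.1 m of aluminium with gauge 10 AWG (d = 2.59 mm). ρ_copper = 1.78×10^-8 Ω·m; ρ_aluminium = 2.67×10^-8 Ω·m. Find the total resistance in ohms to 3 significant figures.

Segment 1: A = π(d/2)² = π(1.6600e-03 m)² = 8.657e-06 m²
R₁ = ρL/A = (1.78×10^-8)(57)/(8.657e-06) = 0.1172 Ω
Segment 2: A = π(2.59/2 mm)² = π(1.2950e-03 m)² = 5.269e-06 m²
R₂ = (2.67×10^-8)(45.1)/(5.269e-06) = 0.2286 Ω
R = R₁ + R₂ = 0.346 Ω

0.346 Ω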